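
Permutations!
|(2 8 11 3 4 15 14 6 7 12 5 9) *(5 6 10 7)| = 13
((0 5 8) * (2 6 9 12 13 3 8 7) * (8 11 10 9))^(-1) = [8, 1, 7, 13, 4, 0, 2, 5, 6, 10, 11, 3, 9, 12] = (0 8 6 2 7 5)(3 13 12 9 10 11)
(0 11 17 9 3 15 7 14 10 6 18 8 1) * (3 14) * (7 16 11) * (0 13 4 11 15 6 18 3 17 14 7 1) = (0 1 13 4 11 14 10 18 8)(3 6)(7 17 9)(15 16) = [1, 13, 2, 6, 11, 5, 3, 17, 0, 7, 18, 14, 12, 4, 10, 16, 15, 9, 8]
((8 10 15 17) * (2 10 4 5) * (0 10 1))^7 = [2, 5, 4, 3, 17, 8, 6, 7, 15, 9, 1, 11, 12, 13, 14, 0, 16, 10] = (0 2 4 17 10 1 5 8 15)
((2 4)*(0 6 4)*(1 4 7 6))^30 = [4, 2, 1, 3, 0, 5, 6, 7] = (7)(0 4)(1 2)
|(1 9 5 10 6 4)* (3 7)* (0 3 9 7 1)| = |(0 3 1 7 9 5 10 6 4)| = 9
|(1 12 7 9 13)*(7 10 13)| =4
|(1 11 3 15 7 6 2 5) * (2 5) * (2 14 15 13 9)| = 11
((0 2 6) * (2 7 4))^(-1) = (0 6 2 4 7) = [6, 1, 4, 3, 7, 5, 2, 0]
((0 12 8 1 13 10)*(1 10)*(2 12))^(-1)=(0 10 8 12 2)(1 13)=[10, 13, 0, 3, 4, 5, 6, 7, 12, 9, 8, 11, 2, 1]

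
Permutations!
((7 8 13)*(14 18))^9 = (14 18) = [0, 1, 2, 3, 4, 5, 6, 7, 8, 9, 10, 11, 12, 13, 18, 15, 16, 17, 14]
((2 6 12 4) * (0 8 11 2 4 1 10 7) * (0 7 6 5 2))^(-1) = [11, 12, 5, 3, 4, 2, 10, 7, 0, 9, 1, 8, 6] = (0 11 8)(1 12 6 10)(2 5)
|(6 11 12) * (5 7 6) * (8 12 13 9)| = 8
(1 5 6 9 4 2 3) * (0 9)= (0 9 4 2 3 1 5 6)= [9, 5, 3, 1, 2, 6, 0, 7, 8, 4]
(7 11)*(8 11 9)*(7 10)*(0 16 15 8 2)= (0 16 15 8 11 10 7 9 2)= [16, 1, 0, 3, 4, 5, 6, 9, 11, 2, 7, 10, 12, 13, 14, 8, 15]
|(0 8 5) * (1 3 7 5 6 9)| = 8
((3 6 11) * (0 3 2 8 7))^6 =[7, 1, 11, 0, 4, 5, 3, 8, 2, 9, 10, 6] =(0 7 8 2 11 6 3)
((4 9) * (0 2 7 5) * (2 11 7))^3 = (0 5 7 11)(4 9) = [5, 1, 2, 3, 9, 7, 6, 11, 8, 4, 10, 0]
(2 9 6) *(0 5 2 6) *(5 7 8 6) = (0 7 8 6 5 2 9) = [7, 1, 9, 3, 4, 2, 5, 8, 6, 0]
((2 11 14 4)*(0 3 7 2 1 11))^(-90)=[7, 14, 3, 2, 11, 5, 6, 0, 8, 9, 10, 4, 12, 13, 1]=(0 7)(1 14)(2 3)(4 11)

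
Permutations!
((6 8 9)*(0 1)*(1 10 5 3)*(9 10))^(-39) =(0 9 6 8 10 5 3 1) =[9, 0, 2, 1, 4, 3, 8, 7, 10, 6, 5]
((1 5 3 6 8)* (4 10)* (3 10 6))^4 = (1 6 10)(4 5 8) = [0, 6, 2, 3, 5, 8, 10, 7, 4, 9, 1]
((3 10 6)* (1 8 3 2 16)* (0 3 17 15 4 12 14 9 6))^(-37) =(0 10 3)(1 9 15 16 14 17 2 12 8 6 4) =[10, 9, 12, 0, 1, 5, 4, 7, 6, 15, 3, 11, 8, 13, 17, 16, 14, 2]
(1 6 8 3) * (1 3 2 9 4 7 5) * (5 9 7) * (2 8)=[0, 6, 7, 3, 5, 1, 2, 9, 8, 4]=(1 6 2 7 9 4 5)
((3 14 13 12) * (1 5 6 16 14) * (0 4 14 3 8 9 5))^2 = (0 14 12 9 6 3)(1 4 13 8 5 16) = [14, 4, 2, 0, 13, 16, 3, 7, 5, 6, 10, 11, 9, 8, 12, 15, 1]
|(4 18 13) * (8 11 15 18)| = 6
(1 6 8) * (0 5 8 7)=(0 5 8 1 6 7)=[5, 6, 2, 3, 4, 8, 7, 0, 1]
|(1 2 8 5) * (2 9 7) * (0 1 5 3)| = |(0 1 9 7 2 8 3)| = 7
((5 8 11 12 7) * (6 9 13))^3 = (13)(5 12 8 7 11) = [0, 1, 2, 3, 4, 12, 6, 11, 7, 9, 10, 5, 8, 13]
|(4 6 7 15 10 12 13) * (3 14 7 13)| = 6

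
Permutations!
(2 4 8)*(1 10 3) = [0, 10, 4, 1, 8, 5, 6, 7, 2, 9, 3] = (1 10 3)(2 4 8)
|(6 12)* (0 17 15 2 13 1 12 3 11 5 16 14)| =|(0 17 15 2 13 1 12 6 3 11 5 16 14)| =13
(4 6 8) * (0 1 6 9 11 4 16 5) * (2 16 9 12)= (0 1 6 8 9 11 4 12 2 16 5)= [1, 6, 16, 3, 12, 0, 8, 7, 9, 11, 10, 4, 2, 13, 14, 15, 5]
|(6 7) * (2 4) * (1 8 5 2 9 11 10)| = |(1 8 5 2 4 9 11 10)(6 7)| = 8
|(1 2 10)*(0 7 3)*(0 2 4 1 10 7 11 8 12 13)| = 30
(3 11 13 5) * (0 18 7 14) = (0 18 7 14)(3 11 13 5) = [18, 1, 2, 11, 4, 3, 6, 14, 8, 9, 10, 13, 12, 5, 0, 15, 16, 17, 7]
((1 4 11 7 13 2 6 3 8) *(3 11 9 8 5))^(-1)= (1 8 9 4)(2 13 7 11 6)(3 5)= [0, 8, 13, 5, 1, 3, 2, 11, 9, 4, 10, 6, 12, 7]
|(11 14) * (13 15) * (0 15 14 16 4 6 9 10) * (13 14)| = |(0 15 14 11 16 4 6 9 10)| = 9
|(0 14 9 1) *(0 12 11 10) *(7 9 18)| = 9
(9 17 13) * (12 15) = (9 17 13)(12 15) = [0, 1, 2, 3, 4, 5, 6, 7, 8, 17, 10, 11, 15, 9, 14, 12, 16, 13]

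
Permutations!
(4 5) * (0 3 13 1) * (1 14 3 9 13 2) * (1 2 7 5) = (0 9 13 14 3 7 5 4 1) = [9, 0, 2, 7, 1, 4, 6, 5, 8, 13, 10, 11, 12, 14, 3]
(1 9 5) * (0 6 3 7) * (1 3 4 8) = [6, 9, 2, 7, 8, 3, 4, 0, 1, 5] = (0 6 4 8 1 9 5 3 7)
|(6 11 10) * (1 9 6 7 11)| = 3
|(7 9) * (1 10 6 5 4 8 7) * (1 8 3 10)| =15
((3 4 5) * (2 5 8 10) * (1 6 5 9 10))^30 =[0, 1, 2, 3, 4, 5, 6, 7, 8, 9, 10] =(10)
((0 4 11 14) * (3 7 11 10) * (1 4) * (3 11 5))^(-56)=[11, 14, 2, 7, 0, 3, 6, 5, 8, 9, 1, 4, 12, 13, 10]=(0 11 4)(1 14 10)(3 7 5)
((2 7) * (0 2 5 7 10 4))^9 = (0 2 10 4)(5 7) = [2, 1, 10, 3, 0, 7, 6, 5, 8, 9, 4]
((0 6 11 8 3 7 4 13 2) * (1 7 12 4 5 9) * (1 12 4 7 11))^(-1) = [2, 6, 13, 8, 3, 7, 0, 12, 11, 5, 10, 1, 9, 4] = (0 2 13 4 3 8 11 1 6)(5 7 12 9)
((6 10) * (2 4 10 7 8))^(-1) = (2 8 7 6 10 4) = [0, 1, 8, 3, 2, 5, 10, 6, 7, 9, 4]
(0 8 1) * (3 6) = (0 8 1)(3 6) = [8, 0, 2, 6, 4, 5, 3, 7, 1]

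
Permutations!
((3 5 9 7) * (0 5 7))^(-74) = [5, 1, 2, 3, 4, 9, 6, 7, 8, 0] = (0 5 9)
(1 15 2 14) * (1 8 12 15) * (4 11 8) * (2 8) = (2 14 4 11)(8 12 15) = [0, 1, 14, 3, 11, 5, 6, 7, 12, 9, 10, 2, 15, 13, 4, 8]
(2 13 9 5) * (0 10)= (0 10)(2 13 9 5)= [10, 1, 13, 3, 4, 2, 6, 7, 8, 5, 0, 11, 12, 9]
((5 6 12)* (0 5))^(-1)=(0 12 6 5)=[12, 1, 2, 3, 4, 0, 5, 7, 8, 9, 10, 11, 6]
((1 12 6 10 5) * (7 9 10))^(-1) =(1 5 10 9 7 6 12) =[0, 5, 2, 3, 4, 10, 12, 6, 8, 7, 9, 11, 1]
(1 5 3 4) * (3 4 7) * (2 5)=(1 2 5 4)(3 7)=[0, 2, 5, 7, 1, 4, 6, 3]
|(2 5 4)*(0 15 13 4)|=|(0 15 13 4 2 5)|=6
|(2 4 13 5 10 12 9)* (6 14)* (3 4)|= |(2 3 4 13 5 10 12 9)(6 14)|= 8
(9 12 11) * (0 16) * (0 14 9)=(0 16 14 9 12 11)=[16, 1, 2, 3, 4, 5, 6, 7, 8, 12, 10, 0, 11, 13, 9, 15, 14]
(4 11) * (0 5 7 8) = (0 5 7 8)(4 11) = [5, 1, 2, 3, 11, 7, 6, 8, 0, 9, 10, 4]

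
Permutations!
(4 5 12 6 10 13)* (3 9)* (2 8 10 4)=(2 8 10 13)(3 9)(4 5 12 6)=[0, 1, 8, 9, 5, 12, 4, 7, 10, 3, 13, 11, 6, 2]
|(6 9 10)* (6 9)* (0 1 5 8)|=|(0 1 5 8)(9 10)|=4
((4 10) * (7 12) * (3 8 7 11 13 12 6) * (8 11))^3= [0, 1, 2, 12, 10, 5, 13, 11, 3, 9, 4, 8, 6, 7]= (3 12 6 13 7 11 8)(4 10)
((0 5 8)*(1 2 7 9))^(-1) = (0 8 5)(1 9 7 2) = [8, 9, 1, 3, 4, 0, 6, 2, 5, 7]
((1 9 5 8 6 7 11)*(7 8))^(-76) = (1 11 7 5 9) = [0, 11, 2, 3, 4, 9, 6, 5, 8, 1, 10, 7]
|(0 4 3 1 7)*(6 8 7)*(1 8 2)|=15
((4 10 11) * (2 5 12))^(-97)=[0, 1, 12, 3, 11, 2, 6, 7, 8, 9, 4, 10, 5]=(2 12 5)(4 11 10)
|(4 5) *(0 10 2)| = 6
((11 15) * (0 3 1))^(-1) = (0 1 3)(11 15) = [1, 3, 2, 0, 4, 5, 6, 7, 8, 9, 10, 15, 12, 13, 14, 11]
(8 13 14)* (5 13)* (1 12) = (1 12)(5 13 14 8) = [0, 12, 2, 3, 4, 13, 6, 7, 5, 9, 10, 11, 1, 14, 8]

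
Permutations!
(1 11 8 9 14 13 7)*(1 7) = (1 11 8 9 14 13) = [0, 11, 2, 3, 4, 5, 6, 7, 9, 14, 10, 8, 12, 1, 13]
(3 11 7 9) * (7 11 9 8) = (11)(3 9)(7 8) = [0, 1, 2, 9, 4, 5, 6, 8, 7, 3, 10, 11]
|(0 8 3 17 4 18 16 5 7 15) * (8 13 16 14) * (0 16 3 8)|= 28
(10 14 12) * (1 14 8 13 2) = (1 14 12 10 8 13 2) = [0, 14, 1, 3, 4, 5, 6, 7, 13, 9, 8, 11, 10, 2, 12]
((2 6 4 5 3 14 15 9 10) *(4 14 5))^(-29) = (2 6 14 15 9 10)(3 5) = [0, 1, 6, 5, 4, 3, 14, 7, 8, 10, 2, 11, 12, 13, 15, 9]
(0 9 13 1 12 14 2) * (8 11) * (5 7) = (0 9 13 1 12 14 2)(5 7)(8 11) = [9, 12, 0, 3, 4, 7, 6, 5, 11, 13, 10, 8, 14, 1, 2]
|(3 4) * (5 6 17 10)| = 4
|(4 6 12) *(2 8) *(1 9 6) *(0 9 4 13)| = 10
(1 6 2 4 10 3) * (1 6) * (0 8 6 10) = (0 8 6 2 4)(3 10) = [8, 1, 4, 10, 0, 5, 2, 7, 6, 9, 3]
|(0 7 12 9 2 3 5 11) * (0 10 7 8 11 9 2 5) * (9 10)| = |(0 8 11 9 5 10 7 12 2 3)| = 10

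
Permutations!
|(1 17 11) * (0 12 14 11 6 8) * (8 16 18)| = 10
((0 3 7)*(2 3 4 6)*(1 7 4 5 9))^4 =[7, 9, 2, 3, 4, 0, 6, 1, 8, 5] =(0 7 1 9 5)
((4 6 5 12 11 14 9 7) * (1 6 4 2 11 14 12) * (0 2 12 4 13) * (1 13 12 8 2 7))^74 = (0 1 4 7 6 12 8 5 14 2 13 9 11) = [1, 4, 13, 3, 7, 14, 12, 6, 5, 11, 10, 0, 8, 9, 2]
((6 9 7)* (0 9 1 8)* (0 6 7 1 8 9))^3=(1 9)(6 8)=[0, 9, 2, 3, 4, 5, 8, 7, 6, 1]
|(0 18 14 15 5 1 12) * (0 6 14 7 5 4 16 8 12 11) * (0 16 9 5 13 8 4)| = 18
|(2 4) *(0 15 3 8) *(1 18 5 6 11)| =20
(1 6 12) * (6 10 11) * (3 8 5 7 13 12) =(1 10 11 6 3 8 5 7 13 12) =[0, 10, 2, 8, 4, 7, 3, 13, 5, 9, 11, 6, 1, 12]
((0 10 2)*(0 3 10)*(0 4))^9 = (10)(0 4) = [4, 1, 2, 3, 0, 5, 6, 7, 8, 9, 10]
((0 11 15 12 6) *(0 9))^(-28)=(0 15 6)(9 11 12)=[15, 1, 2, 3, 4, 5, 0, 7, 8, 11, 10, 12, 9, 13, 14, 6]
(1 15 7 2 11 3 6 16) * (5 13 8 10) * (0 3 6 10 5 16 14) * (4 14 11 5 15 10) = [3, 10, 5, 4, 14, 13, 11, 2, 15, 9, 16, 6, 12, 8, 0, 7, 1] = (0 3 4 14)(1 10 16)(2 5 13 8 15 7)(6 11)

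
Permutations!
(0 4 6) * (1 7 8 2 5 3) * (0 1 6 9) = (0 4 9)(1 7 8 2 5 3 6) = [4, 7, 5, 6, 9, 3, 1, 8, 2, 0]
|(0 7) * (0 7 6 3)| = 3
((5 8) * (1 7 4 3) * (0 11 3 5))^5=[4, 0, 2, 8, 3, 1, 6, 11, 7, 9, 10, 5]=(0 4 3 8 7 11 5 1)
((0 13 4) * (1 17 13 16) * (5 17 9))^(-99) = (0 17 1 4 5 16 13 9) = [17, 4, 2, 3, 5, 16, 6, 7, 8, 0, 10, 11, 12, 9, 14, 15, 13, 1]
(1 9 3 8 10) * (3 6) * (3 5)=(1 9 6 5 3 8 10)=[0, 9, 2, 8, 4, 3, 5, 7, 10, 6, 1]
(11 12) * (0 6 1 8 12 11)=[6, 8, 2, 3, 4, 5, 1, 7, 12, 9, 10, 11, 0]=(0 6 1 8 12)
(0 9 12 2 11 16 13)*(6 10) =(0 9 12 2 11 16 13)(6 10) =[9, 1, 11, 3, 4, 5, 10, 7, 8, 12, 6, 16, 2, 0, 14, 15, 13]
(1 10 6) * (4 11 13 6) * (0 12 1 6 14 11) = (0 12 1 10 4)(11 13 14) = [12, 10, 2, 3, 0, 5, 6, 7, 8, 9, 4, 13, 1, 14, 11]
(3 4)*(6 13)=(3 4)(6 13)=[0, 1, 2, 4, 3, 5, 13, 7, 8, 9, 10, 11, 12, 6]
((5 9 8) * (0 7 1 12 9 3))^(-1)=(0 3 5 8 9 12 1 7)=[3, 7, 2, 5, 4, 8, 6, 0, 9, 12, 10, 11, 1]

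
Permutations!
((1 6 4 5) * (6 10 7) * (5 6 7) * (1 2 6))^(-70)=(1 5 6)(2 4 10)=[0, 5, 4, 3, 10, 6, 1, 7, 8, 9, 2]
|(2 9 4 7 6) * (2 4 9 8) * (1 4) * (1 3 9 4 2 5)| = 20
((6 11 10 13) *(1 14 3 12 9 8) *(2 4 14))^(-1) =(1 8 9 12 3 14 4 2)(6 13 10 11) =[0, 8, 1, 14, 2, 5, 13, 7, 9, 12, 11, 6, 3, 10, 4]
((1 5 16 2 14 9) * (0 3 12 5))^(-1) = (0 1 9 14 2 16 5 12 3) = [1, 9, 16, 0, 4, 12, 6, 7, 8, 14, 10, 11, 3, 13, 2, 15, 5]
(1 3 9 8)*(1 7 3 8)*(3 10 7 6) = [0, 8, 2, 9, 4, 5, 3, 10, 6, 1, 7] = (1 8 6 3 9)(7 10)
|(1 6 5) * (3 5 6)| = 3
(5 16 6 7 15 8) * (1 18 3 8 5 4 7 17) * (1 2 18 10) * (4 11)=(1 10)(2 18 3 8 11 4 7 15 5 16 6 17)=[0, 10, 18, 8, 7, 16, 17, 15, 11, 9, 1, 4, 12, 13, 14, 5, 6, 2, 3]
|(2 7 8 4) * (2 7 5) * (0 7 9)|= 10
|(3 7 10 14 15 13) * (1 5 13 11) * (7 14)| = 14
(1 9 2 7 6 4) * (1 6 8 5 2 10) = (1 9 10)(2 7 8 5)(4 6) = [0, 9, 7, 3, 6, 2, 4, 8, 5, 10, 1]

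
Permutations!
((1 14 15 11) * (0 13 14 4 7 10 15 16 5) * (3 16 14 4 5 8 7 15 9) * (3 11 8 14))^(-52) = (0 15 10 1 13 8 9 5 4 7 11)(3 14 16) = [15, 13, 2, 14, 7, 4, 6, 11, 9, 5, 1, 0, 12, 8, 16, 10, 3]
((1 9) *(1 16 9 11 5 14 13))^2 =[0, 5, 2, 3, 4, 13, 6, 7, 8, 9, 10, 14, 12, 11, 1, 15, 16] =(16)(1 5 13 11 14)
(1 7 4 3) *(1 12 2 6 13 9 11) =(1 7 4 3 12 2 6 13 9 11) =[0, 7, 6, 12, 3, 5, 13, 4, 8, 11, 10, 1, 2, 9]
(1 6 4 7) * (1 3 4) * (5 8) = [0, 6, 2, 4, 7, 8, 1, 3, 5] = (1 6)(3 4 7)(5 8)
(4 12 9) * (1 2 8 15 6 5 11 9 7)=(1 2 8 15 6 5 11 9 4 12 7)=[0, 2, 8, 3, 12, 11, 5, 1, 15, 4, 10, 9, 7, 13, 14, 6]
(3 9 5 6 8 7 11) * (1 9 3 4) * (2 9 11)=[0, 11, 9, 3, 1, 6, 8, 2, 7, 5, 10, 4]=(1 11 4)(2 9 5 6 8 7)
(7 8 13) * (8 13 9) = (7 13)(8 9) = [0, 1, 2, 3, 4, 5, 6, 13, 9, 8, 10, 11, 12, 7]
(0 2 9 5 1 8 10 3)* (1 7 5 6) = (0 2 9 6 1 8 10 3)(5 7) = [2, 8, 9, 0, 4, 7, 1, 5, 10, 6, 3]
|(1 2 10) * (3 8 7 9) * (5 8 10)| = 8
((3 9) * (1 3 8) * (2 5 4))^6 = (1 9)(3 8) = [0, 9, 2, 8, 4, 5, 6, 7, 3, 1]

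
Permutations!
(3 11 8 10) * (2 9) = (2 9)(3 11 8 10) = [0, 1, 9, 11, 4, 5, 6, 7, 10, 2, 3, 8]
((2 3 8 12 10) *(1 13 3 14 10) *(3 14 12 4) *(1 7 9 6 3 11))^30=(1 2 6 11 10 9 4 14 7 8 13 12 3)=[0, 2, 6, 1, 14, 5, 11, 8, 13, 4, 9, 10, 3, 12, 7]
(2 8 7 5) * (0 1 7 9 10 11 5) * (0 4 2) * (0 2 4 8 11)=(0 1 7 8 9 10)(2 11 5)=[1, 7, 11, 3, 4, 2, 6, 8, 9, 10, 0, 5]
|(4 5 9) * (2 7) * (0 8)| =6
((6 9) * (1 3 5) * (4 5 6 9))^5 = (9) = [0, 1, 2, 3, 4, 5, 6, 7, 8, 9]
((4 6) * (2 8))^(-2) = [0, 1, 2, 3, 4, 5, 6, 7, 8] = (8)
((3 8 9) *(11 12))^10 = (12)(3 8 9) = [0, 1, 2, 8, 4, 5, 6, 7, 9, 3, 10, 11, 12]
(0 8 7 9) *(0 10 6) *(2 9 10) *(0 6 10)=[8, 1, 9, 3, 4, 5, 6, 0, 7, 2, 10]=(10)(0 8 7)(2 9)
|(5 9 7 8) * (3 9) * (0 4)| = 10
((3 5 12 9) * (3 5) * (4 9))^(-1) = (4 12 5 9) = [0, 1, 2, 3, 12, 9, 6, 7, 8, 4, 10, 11, 5]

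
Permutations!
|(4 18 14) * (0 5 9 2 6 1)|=|(0 5 9 2 6 1)(4 18 14)|=6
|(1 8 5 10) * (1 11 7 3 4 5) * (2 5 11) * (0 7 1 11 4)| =3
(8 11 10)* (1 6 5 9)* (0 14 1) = (0 14 1 6 5 9)(8 11 10) = [14, 6, 2, 3, 4, 9, 5, 7, 11, 0, 8, 10, 12, 13, 1]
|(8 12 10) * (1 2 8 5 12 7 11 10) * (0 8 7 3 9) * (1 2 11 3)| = |(0 8 1 11 10 5 12 2 7 3 9)| = 11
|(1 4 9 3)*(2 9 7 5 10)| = |(1 4 7 5 10 2 9 3)| = 8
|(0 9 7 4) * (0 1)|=5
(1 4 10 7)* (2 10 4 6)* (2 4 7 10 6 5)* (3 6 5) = [0, 3, 5, 6, 7, 2, 4, 1, 8, 9, 10] = (10)(1 3 6 4 7)(2 5)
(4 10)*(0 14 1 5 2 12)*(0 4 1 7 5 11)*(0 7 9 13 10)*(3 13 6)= [14, 11, 12, 13, 0, 2, 3, 5, 8, 6, 1, 7, 4, 10, 9]= (0 14 9 6 3 13 10 1 11 7 5 2 12 4)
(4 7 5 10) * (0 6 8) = (0 6 8)(4 7 5 10) = [6, 1, 2, 3, 7, 10, 8, 5, 0, 9, 4]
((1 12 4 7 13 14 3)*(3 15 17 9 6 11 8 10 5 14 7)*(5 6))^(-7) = (1 12 4 3)(5 17 14 9 15)(6 11 8 10)(7 13) = [0, 12, 2, 1, 3, 17, 11, 13, 10, 15, 6, 8, 4, 7, 9, 5, 16, 14]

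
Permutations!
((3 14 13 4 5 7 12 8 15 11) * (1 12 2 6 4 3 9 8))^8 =(15)(2 5 6 7 4)(3 13 14) =[0, 1, 5, 13, 2, 6, 7, 4, 8, 9, 10, 11, 12, 14, 3, 15]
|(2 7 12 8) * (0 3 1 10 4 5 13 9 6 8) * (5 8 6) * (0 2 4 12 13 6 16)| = 12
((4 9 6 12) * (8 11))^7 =[0, 1, 2, 3, 12, 5, 9, 7, 11, 4, 10, 8, 6] =(4 12 6 9)(8 11)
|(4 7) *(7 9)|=|(4 9 7)|=3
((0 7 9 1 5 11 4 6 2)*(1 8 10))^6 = (0 5 7 11 9 4 8 6 10 2 1) = [5, 0, 1, 3, 8, 7, 10, 11, 6, 4, 2, 9]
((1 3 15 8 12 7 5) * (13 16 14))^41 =(1 5 7 12 8 15 3)(13 14 16) =[0, 5, 2, 1, 4, 7, 6, 12, 15, 9, 10, 11, 8, 14, 16, 3, 13]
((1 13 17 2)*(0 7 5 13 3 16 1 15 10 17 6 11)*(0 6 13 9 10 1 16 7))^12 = [0, 5, 3, 9, 4, 17, 6, 10, 8, 2, 15, 11, 12, 13, 14, 7, 16, 1] = (1 5 17)(2 3 9)(7 10 15)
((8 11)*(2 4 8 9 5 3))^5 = (2 5 11 4 3 9 8) = [0, 1, 5, 9, 3, 11, 6, 7, 2, 8, 10, 4]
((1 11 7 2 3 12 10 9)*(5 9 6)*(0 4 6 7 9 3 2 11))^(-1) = (0 1 9 11 7 10 12 3 5 6 4) = [1, 9, 2, 5, 0, 6, 4, 10, 8, 11, 12, 7, 3]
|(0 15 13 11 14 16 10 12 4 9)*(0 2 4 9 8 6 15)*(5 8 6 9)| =13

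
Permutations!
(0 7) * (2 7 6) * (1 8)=[6, 8, 7, 3, 4, 5, 2, 0, 1]=(0 6 2 7)(1 8)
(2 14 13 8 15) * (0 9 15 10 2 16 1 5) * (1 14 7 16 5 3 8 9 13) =(0 13 9 15 5)(1 3 8 10 2 7 16 14) =[13, 3, 7, 8, 4, 0, 6, 16, 10, 15, 2, 11, 12, 9, 1, 5, 14]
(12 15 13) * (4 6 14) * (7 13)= (4 6 14)(7 13 12 15)= [0, 1, 2, 3, 6, 5, 14, 13, 8, 9, 10, 11, 15, 12, 4, 7]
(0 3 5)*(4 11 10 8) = (0 3 5)(4 11 10 8) = [3, 1, 2, 5, 11, 0, 6, 7, 4, 9, 8, 10]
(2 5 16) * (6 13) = [0, 1, 5, 3, 4, 16, 13, 7, 8, 9, 10, 11, 12, 6, 14, 15, 2] = (2 5 16)(6 13)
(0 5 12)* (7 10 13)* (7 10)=[5, 1, 2, 3, 4, 12, 6, 7, 8, 9, 13, 11, 0, 10]=(0 5 12)(10 13)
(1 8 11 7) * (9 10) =[0, 8, 2, 3, 4, 5, 6, 1, 11, 10, 9, 7] =(1 8 11 7)(9 10)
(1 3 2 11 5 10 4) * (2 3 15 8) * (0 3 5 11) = (0 3 5 10 4 1 15 8 2) = [3, 15, 0, 5, 1, 10, 6, 7, 2, 9, 4, 11, 12, 13, 14, 8]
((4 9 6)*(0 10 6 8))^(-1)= (0 8 9 4 6 10)= [8, 1, 2, 3, 6, 5, 10, 7, 9, 4, 0]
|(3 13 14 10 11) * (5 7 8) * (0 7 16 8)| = |(0 7)(3 13 14 10 11)(5 16 8)| = 30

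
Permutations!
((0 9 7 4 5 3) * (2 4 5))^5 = (9)(2 4) = [0, 1, 4, 3, 2, 5, 6, 7, 8, 9]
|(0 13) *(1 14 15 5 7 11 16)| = 14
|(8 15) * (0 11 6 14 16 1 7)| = |(0 11 6 14 16 1 7)(8 15)| = 14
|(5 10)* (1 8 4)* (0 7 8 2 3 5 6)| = 10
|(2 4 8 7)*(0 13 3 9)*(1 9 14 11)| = |(0 13 3 14 11 1 9)(2 4 8 7)| = 28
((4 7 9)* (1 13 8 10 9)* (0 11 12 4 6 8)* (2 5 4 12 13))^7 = (0 11 13)(1 5 7 2 4)(6 9 10 8) = [11, 5, 4, 3, 1, 7, 9, 2, 6, 10, 8, 13, 12, 0]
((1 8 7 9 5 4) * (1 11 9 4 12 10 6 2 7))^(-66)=(2 12 11)(4 6 5)(7 10 9)=[0, 1, 12, 3, 6, 4, 5, 10, 8, 7, 9, 2, 11]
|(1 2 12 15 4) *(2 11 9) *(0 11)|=8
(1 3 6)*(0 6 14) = (0 6 1 3 14) = [6, 3, 2, 14, 4, 5, 1, 7, 8, 9, 10, 11, 12, 13, 0]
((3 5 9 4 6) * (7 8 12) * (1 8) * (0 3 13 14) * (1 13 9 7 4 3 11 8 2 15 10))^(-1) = [14, 10, 1, 9, 12, 3, 4, 5, 11, 6, 15, 0, 8, 7, 13, 2] = (0 14 13 7 5 3 9 6 4 12 8 11)(1 10 15 2)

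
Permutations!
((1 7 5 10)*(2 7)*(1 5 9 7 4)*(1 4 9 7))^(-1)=[0, 9, 1, 3, 4, 10, 6, 7, 8, 2, 5]=(1 9 2)(5 10)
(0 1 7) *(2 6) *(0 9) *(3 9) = (0 1 7 3 9)(2 6) = [1, 7, 6, 9, 4, 5, 2, 3, 8, 0]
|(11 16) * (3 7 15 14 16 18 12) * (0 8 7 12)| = |(0 8 7 15 14 16 11 18)(3 12)| = 8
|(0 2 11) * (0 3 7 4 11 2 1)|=4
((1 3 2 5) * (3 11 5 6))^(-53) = (1 11 5)(2 6 3) = [0, 11, 6, 2, 4, 1, 3, 7, 8, 9, 10, 5]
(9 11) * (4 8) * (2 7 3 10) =[0, 1, 7, 10, 8, 5, 6, 3, 4, 11, 2, 9] =(2 7 3 10)(4 8)(9 11)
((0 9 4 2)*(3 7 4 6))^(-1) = (0 2 4 7 3 6 9) = [2, 1, 4, 6, 7, 5, 9, 3, 8, 0]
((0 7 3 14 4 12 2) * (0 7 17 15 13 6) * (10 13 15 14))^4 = [12, 1, 13, 0, 3, 5, 4, 6, 8, 9, 17, 11, 10, 14, 7, 15, 16, 2] = (0 12 10 17 2 13 14 7 6 4 3)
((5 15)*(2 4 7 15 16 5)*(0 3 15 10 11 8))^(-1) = (0 8 11 10 7 4 2 15 3)(5 16) = [8, 1, 15, 0, 2, 16, 6, 4, 11, 9, 7, 10, 12, 13, 14, 3, 5]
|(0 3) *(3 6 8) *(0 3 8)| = |(8)(0 6)| = 2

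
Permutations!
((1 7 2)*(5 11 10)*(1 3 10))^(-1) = (1 11 5 10 3 2 7) = [0, 11, 7, 2, 4, 10, 6, 1, 8, 9, 3, 5]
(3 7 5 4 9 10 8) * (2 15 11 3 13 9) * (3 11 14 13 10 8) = (2 15 14 13 9 8 10 3 7 5 4) = [0, 1, 15, 7, 2, 4, 6, 5, 10, 8, 3, 11, 12, 9, 13, 14]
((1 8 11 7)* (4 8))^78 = [0, 11, 2, 3, 7, 5, 6, 8, 1, 9, 10, 4] = (1 11 4 7 8)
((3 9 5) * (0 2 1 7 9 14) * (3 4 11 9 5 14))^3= (0 7 11)(1 4 14)(2 5 9)= [7, 4, 5, 3, 14, 9, 6, 11, 8, 2, 10, 0, 12, 13, 1]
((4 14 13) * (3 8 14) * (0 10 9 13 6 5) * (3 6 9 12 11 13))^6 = [6, 1, 2, 14, 11, 4, 13, 7, 9, 8, 5, 10, 0, 12, 3] = (0 6 13 12)(3 14)(4 11 10 5)(8 9)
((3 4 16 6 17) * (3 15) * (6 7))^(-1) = (3 15 17 6 7 16 4) = [0, 1, 2, 15, 3, 5, 7, 16, 8, 9, 10, 11, 12, 13, 14, 17, 4, 6]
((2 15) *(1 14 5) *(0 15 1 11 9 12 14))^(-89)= (0 1 2 15)(5 11 9 12 14)= [1, 2, 15, 3, 4, 11, 6, 7, 8, 12, 10, 9, 14, 13, 5, 0]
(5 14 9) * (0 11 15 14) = (0 11 15 14 9 5) = [11, 1, 2, 3, 4, 0, 6, 7, 8, 5, 10, 15, 12, 13, 9, 14]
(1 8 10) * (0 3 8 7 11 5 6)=(0 3 8 10 1 7 11 5 6)=[3, 7, 2, 8, 4, 6, 0, 11, 10, 9, 1, 5]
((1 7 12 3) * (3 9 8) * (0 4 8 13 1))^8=(1 9 7 13 12)=[0, 9, 2, 3, 4, 5, 6, 13, 8, 7, 10, 11, 1, 12]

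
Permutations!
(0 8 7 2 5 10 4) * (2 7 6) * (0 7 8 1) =[1, 0, 5, 3, 7, 10, 2, 8, 6, 9, 4] =(0 1)(2 5 10 4 7 8 6)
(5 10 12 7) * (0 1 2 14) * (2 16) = [1, 16, 14, 3, 4, 10, 6, 5, 8, 9, 12, 11, 7, 13, 0, 15, 2] = (0 1 16 2 14)(5 10 12 7)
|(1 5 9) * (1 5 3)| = |(1 3)(5 9)| = 2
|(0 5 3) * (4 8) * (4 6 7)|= |(0 5 3)(4 8 6 7)|= 12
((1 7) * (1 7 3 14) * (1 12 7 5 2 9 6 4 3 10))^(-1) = (1 10)(2 5 7 12 14 3 4 6 9) = [0, 10, 5, 4, 6, 7, 9, 12, 8, 2, 1, 11, 14, 13, 3]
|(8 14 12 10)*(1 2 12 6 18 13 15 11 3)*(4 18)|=|(1 2 12 10 8 14 6 4 18 13 15 11 3)|=13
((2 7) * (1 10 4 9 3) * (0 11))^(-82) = [0, 9, 2, 4, 1, 5, 6, 7, 8, 10, 3, 11] = (11)(1 9 10 3 4)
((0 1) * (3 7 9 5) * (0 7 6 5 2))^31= [1, 7, 0, 6, 4, 3, 5, 9, 8, 2]= (0 1 7 9 2)(3 6 5)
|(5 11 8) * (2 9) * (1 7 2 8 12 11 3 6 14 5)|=20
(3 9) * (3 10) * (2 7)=(2 7)(3 9 10)=[0, 1, 7, 9, 4, 5, 6, 2, 8, 10, 3]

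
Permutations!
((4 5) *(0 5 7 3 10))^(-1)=(0 10 3 7 4 5)=[10, 1, 2, 7, 5, 0, 6, 4, 8, 9, 3]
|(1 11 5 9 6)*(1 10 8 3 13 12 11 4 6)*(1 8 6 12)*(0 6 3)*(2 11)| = 13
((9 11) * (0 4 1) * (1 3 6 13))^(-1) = (0 1 13 6 3 4)(9 11) = [1, 13, 2, 4, 0, 5, 3, 7, 8, 11, 10, 9, 12, 6]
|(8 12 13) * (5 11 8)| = 5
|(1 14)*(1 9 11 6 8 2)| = 7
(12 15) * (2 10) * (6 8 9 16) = (2 10)(6 8 9 16)(12 15) = [0, 1, 10, 3, 4, 5, 8, 7, 9, 16, 2, 11, 15, 13, 14, 12, 6]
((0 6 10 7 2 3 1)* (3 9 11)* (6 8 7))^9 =[8, 0, 9, 1, 4, 5, 10, 2, 7, 11, 6, 3] =(0 8 7 2 9 11 3 1)(6 10)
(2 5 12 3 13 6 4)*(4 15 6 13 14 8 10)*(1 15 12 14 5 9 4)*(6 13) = (1 15 13 6 12 3 5 14 8 10)(2 9 4) = [0, 15, 9, 5, 2, 14, 12, 7, 10, 4, 1, 11, 3, 6, 8, 13]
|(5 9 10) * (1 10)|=4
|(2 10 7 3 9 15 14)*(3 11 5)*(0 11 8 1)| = |(0 11 5 3 9 15 14 2 10 7 8 1)| = 12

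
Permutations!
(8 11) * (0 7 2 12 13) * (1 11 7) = (0 1 11 8 7 2 12 13) = [1, 11, 12, 3, 4, 5, 6, 2, 7, 9, 10, 8, 13, 0]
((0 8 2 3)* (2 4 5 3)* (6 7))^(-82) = [5, 1, 2, 4, 0, 8, 6, 7, 3] = (0 5 8 3 4)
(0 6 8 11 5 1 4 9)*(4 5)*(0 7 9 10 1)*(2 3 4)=(0 6 8 11 2 3 4 10 1 5)(7 9)=[6, 5, 3, 4, 10, 0, 8, 9, 11, 7, 1, 2]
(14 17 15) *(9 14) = (9 14 17 15) = [0, 1, 2, 3, 4, 5, 6, 7, 8, 14, 10, 11, 12, 13, 17, 9, 16, 15]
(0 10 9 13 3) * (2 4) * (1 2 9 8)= (0 10 8 1 2 4 9 13 3)= [10, 2, 4, 0, 9, 5, 6, 7, 1, 13, 8, 11, 12, 3]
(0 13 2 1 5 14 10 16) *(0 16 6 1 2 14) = [13, 5, 2, 3, 4, 0, 1, 7, 8, 9, 6, 11, 12, 14, 10, 15, 16] = (16)(0 13 14 10 6 1 5)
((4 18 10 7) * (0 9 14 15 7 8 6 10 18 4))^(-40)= (18)(6 8 10)= [0, 1, 2, 3, 4, 5, 8, 7, 10, 9, 6, 11, 12, 13, 14, 15, 16, 17, 18]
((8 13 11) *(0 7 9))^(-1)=(0 9 7)(8 11 13)=[9, 1, 2, 3, 4, 5, 6, 0, 11, 7, 10, 13, 12, 8]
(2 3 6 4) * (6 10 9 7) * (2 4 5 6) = (2 3 10 9 7)(5 6) = [0, 1, 3, 10, 4, 6, 5, 2, 8, 7, 9]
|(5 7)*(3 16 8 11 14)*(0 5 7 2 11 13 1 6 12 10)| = |(0 5 2 11 14 3 16 8 13 1 6 12 10)| = 13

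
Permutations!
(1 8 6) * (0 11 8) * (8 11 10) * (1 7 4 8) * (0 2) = [10, 2, 0, 3, 8, 5, 7, 4, 6, 9, 1, 11] = (11)(0 10 1 2)(4 8 6 7)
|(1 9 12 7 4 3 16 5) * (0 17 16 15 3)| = |(0 17 16 5 1 9 12 7 4)(3 15)| = 18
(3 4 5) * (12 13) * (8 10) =[0, 1, 2, 4, 5, 3, 6, 7, 10, 9, 8, 11, 13, 12] =(3 4 5)(8 10)(12 13)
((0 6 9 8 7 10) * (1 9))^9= (0 1 8 10 6 9 7)= [1, 8, 2, 3, 4, 5, 9, 0, 10, 7, 6]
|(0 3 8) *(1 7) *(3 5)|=4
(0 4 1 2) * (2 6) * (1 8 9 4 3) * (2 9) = [3, 6, 0, 1, 8, 5, 9, 7, 2, 4] = (0 3 1 6 9 4 8 2)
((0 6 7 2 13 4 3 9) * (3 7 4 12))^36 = (13) = [0, 1, 2, 3, 4, 5, 6, 7, 8, 9, 10, 11, 12, 13]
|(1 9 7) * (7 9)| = |(9)(1 7)| = 2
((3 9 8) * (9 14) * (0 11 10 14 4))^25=(0 11 10 14 9 8 3 4)=[11, 1, 2, 4, 0, 5, 6, 7, 3, 8, 14, 10, 12, 13, 9]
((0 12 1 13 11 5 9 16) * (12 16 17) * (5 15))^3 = (0 16)(1 15 17 13 5 12 11 9) = [16, 15, 2, 3, 4, 12, 6, 7, 8, 1, 10, 9, 11, 5, 14, 17, 0, 13]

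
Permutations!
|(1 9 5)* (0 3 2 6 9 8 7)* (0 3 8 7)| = 14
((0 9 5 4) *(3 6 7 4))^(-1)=[4, 1, 2, 5, 7, 9, 3, 6, 8, 0]=(0 4 7 6 3 5 9)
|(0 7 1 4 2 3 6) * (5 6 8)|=|(0 7 1 4 2 3 8 5 6)|=9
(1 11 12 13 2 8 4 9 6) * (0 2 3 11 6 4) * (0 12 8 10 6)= (0 2 10 6 1)(3 11 8 12 13)(4 9)= [2, 0, 10, 11, 9, 5, 1, 7, 12, 4, 6, 8, 13, 3]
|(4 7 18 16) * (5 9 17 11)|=4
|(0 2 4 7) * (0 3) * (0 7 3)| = |(0 2 4 3 7)| = 5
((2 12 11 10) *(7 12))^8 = (2 11 7 10 12) = [0, 1, 11, 3, 4, 5, 6, 10, 8, 9, 12, 7, 2]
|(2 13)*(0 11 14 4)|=|(0 11 14 4)(2 13)|=4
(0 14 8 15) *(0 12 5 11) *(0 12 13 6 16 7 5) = (0 14 8 15 13 6 16 7 5 11 12) = [14, 1, 2, 3, 4, 11, 16, 5, 15, 9, 10, 12, 0, 6, 8, 13, 7]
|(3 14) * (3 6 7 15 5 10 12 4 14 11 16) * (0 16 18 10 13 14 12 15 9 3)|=22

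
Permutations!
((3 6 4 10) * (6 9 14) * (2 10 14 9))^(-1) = (2 3 10)(4 6 14) = [0, 1, 3, 10, 6, 5, 14, 7, 8, 9, 2, 11, 12, 13, 4]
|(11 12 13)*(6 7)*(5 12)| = 4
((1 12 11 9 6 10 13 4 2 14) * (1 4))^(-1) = (1 13 10 6 9 11 12)(2 4 14) = [0, 13, 4, 3, 14, 5, 9, 7, 8, 11, 6, 12, 1, 10, 2]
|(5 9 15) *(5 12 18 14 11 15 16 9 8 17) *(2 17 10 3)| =|(2 17 5 8 10 3)(9 16)(11 15 12 18 14)| =30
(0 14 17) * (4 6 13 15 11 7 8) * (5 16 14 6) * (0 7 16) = (0 6 13 15 11 16 14 17 7 8 4 5) = [6, 1, 2, 3, 5, 0, 13, 8, 4, 9, 10, 16, 12, 15, 17, 11, 14, 7]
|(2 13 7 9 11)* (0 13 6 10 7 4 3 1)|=|(0 13 4 3 1)(2 6 10 7 9 11)|=30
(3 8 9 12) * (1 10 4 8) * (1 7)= (1 10 4 8 9 12 3 7)= [0, 10, 2, 7, 8, 5, 6, 1, 9, 12, 4, 11, 3]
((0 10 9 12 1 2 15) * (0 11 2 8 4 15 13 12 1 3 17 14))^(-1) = (0 14 17 3 12 13 2 11 15 4 8 1 9 10) = [14, 9, 11, 12, 8, 5, 6, 7, 1, 10, 0, 15, 13, 2, 17, 4, 16, 3]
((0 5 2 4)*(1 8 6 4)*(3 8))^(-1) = (0 4 6 8 3 1 2 5) = [4, 2, 5, 1, 6, 0, 8, 7, 3]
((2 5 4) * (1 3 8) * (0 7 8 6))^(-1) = [6, 8, 4, 1, 5, 2, 3, 0, 7] = (0 6 3 1 8 7)(2 4 5)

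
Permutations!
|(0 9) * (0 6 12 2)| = |(0 9 6 12 2)| = 5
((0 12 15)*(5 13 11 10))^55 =(0 12 15)(5 10 11 13) =[12, 1, 2, 3, 4, 10, 6, 7, 8, 9, 11, 13, 15, 5, 14, 0]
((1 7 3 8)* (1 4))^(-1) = (1 4 8 3 7) = [0, 4, 2, 7, 8, 5, 6, 1, 3]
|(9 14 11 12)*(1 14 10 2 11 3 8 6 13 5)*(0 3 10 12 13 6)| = |(0 3 8)(1 14 10 2 11 13 5)(9 12)| = 42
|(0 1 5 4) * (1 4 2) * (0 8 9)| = |(0 4 8 9)(1 5 2)| = 12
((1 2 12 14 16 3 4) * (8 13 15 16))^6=(1 15 12 3 8)(2 16 14 4 13)=[0, 15, 16, 8, 13, 5, 6, 7, 1, 9, 10, 11, 3, 2, 4, 12, 14]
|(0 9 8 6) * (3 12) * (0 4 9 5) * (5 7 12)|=20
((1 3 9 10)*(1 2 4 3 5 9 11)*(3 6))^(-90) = (11) = [0, 1, 2, 3, 4, 5, 6, 7, 8, 9, 10, 11]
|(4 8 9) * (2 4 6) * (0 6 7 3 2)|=|(0 6)(2 4 8 9 7 3)|=6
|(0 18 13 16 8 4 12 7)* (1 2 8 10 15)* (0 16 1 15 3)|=|(0 18 13 1 2 8 4 12 7 16 10 3)|=12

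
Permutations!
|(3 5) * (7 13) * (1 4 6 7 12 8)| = |(1 4 6 7 13 12 8)(3 5)| = 14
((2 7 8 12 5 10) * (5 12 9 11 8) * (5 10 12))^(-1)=(2 10 7)(5 12)(8 11 9)=[0, 1, 10, 3, 4, 12, 6, 2, 11, 8, 7, 9, 5]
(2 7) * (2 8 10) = (2 7 8 10) = [0, 1, 7, 3, 4, 5, 6, 8, 10, 9, 2]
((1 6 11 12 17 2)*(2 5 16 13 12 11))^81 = (5 16 13 12 17) = [0, 1, 2, 3, 4, 16, 6, 7, 8, 9, 10, 11, 17, 12, 14, 15, 13, 5]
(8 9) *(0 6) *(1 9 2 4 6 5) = (0 5 1 9 8 2 4 6) = [5, 9, 4, 3, 6, 1, 0, 7, 2, 8]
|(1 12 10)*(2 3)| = 6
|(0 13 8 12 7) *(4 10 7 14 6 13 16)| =5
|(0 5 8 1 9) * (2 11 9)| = 7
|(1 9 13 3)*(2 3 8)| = 6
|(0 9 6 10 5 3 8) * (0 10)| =12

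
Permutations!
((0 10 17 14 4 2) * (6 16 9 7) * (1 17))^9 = (0 1 14 2 10 17 4)(6 16 9 7) = [1, 14, 10, 3, 0, 5, 16, 6, 8, 7, 17, 11, 12, 13, 2, 15, 9, 4]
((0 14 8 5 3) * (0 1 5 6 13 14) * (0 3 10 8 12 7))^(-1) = (0 7 12 14 13 6 8 10 5 1 3) = [7, 3, 2, 0, 4, 1, 8, 12, 10, 9, 5, 11, 14, 6, 13]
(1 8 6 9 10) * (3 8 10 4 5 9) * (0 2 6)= (0 2 6 3 8)(1 10)(4 5 9)= [2, 10, 6, 8, 5, 9, 3, 7, 0, 4, 1]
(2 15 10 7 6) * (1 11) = (1 11)(2 15 10 7 6) = [0, 11, 15, 3, 4, 5, 2, 6, 8, 9, 7, 1, 12, 13, 14, 10]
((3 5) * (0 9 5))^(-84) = (9) = [0, 1, 2, 3, 4, 5, 6, 7, 8, 9]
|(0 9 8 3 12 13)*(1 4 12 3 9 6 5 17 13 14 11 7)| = |(0 6 5 17 13)(1 4 12 14 11 7)(8 9)| = 30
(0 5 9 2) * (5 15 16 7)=[15, 1, 0, 3, 4, 9, 6, 5, 8, 2, 10, 11, 12, 13, 14, 16, 7]=(0 15 16 7 5 9 2)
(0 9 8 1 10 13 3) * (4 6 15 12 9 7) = (0 7 4 6 15 12 9 8 1 10 13 3) = [7, 10, 2, 0, 6, 5, 15, 4, 1, 8, 13, 11, 9, 3, 14, 12]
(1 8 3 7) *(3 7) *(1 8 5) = (1 5)(7 8) = [0, 5, 2, 3, 4, 1, 6, 8, 7]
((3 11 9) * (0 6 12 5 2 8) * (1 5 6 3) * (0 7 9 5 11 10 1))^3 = (0 1 2 9 10 5 7 3 11 8)(6 12) = [1, 2, 9, 11, 4, 7, 12, 3, 0, 10, 5, 8, 6]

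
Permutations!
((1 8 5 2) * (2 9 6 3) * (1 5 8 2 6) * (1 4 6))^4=(1 4 2 6 5 3 9)=[0, 4, 6, 9, 2, 3, 5, 7, 8, 1]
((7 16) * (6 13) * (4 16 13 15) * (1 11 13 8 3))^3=(1 6 16 3 13 4 8 11 15 7)=[0, 6, 2, 13, 8, 5, 16, 1, 11, 9, 10, 15, 12, 4, 14, 7, 3]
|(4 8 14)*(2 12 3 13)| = 12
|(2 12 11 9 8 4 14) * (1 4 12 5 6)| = |(1 4 14 2 5 6)(8 12 11 9)| = 12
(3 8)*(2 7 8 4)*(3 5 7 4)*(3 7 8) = [0, 1, 4, 7, 2, 8, 6, 3, 5] = (2 4)(3 7)(5 8)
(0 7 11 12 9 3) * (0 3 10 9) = [7, 1, 2, 3, 4, 5, 6, 11, 8, 10, 9, 12, 0] = (0 7 11 12)(9 10)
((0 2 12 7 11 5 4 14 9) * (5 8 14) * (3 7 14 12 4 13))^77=(0 3 14 5 8 2 7 9 13 12 4 11)=[3, 1, 7, 14, 11, 8, 6, 9, 2, 13, 10, 0, 4, 12, 5]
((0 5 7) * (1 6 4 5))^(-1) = (0 7 5 4 6 1) = [7, 0, 2, 3, 6, 4, 1, 5]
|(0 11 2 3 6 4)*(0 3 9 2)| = |(0 11)(2 9)(3 6 4)| = 6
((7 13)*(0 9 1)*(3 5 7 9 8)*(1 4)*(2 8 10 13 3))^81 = (0 9)(1 13)(2 8)(4 10) = [9, 13, 8, 3, 10, 5, 6, 7, 2, 0, 4, 11, 12, 1]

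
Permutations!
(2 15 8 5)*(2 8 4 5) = (2 15 4 5 8) = [0, 1, 15, 3, 5, 8, 6, 7, 2, 9, 10, 11, 12, 13, 14, 4]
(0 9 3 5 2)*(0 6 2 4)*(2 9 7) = (0 7 2 6 9 3 5 4) = [7, 1, 6, 5, 0, 4, 9, 2, 8, 3]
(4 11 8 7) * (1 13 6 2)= [0, 13, 1, 3, 11, 5, 2, 4, 7, 9, 10, 8, 12, 6]= (1 13 6 2)(4 11 8 7)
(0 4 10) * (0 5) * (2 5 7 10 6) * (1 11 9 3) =(0 4 6 2 5)(1 11 9 3)(7 10) =[4, 11, 5, 1, 6, 0, 2, 10, 8, 3, 7, 9]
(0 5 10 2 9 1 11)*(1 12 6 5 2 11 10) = (0 2 9 12 6 5 1 10 11) = [2, 10, 9, 3, 4, 1, 5, 7, 8, 12, 11, 0, 6]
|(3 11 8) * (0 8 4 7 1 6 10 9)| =|(0 8 3 11 4 7 1 6 10 9)| =10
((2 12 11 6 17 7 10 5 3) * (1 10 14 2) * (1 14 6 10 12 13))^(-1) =[0, 13, 14, 5, 4, 10, 7, 17, 8, 9, 11, 12, 1, 2, 3, 15, 16, 6] =(1 13 2 14 3 5 10 11 12)(6 7 17)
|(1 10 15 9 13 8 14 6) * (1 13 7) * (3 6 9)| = |(1 10 15 3 6 13 8 14 9 7)| = 10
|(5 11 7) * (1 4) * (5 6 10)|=10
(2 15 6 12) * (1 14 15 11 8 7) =[0, 14, 11, 3, 4, 5, 12, 1, 7, 9, 10, 8, 2, 13, 15, 6] =(1 14 15 6 12 2 11 8 7)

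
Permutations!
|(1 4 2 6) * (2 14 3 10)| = 7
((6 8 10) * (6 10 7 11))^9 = [0, 1, 2, 3, 4, 5, 8, 11, 7, 9, 10, 6] = (6 8 7 11)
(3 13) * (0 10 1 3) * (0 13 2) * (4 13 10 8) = [8, 3, 0, 2, 13, 5, 6, 7, 4, 9, 1, 11, 12, 10] = (0 8 4 13 10 1 3 2)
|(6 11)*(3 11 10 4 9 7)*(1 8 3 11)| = 6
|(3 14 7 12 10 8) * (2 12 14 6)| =|(2 12 10 8 3 6)(7 14)| =6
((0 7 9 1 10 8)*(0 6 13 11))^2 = (0 9 10 6 11 7 1 8 13) = [9, 8, 2, 3, 4, 5, 11, 1, 13, 10, 6, 7, 12, 0]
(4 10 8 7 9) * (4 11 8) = (4 10)(7 9 11 8) = [0, 1, 2, 3, 10, 5, 6, 9, 7, 11, 4, 8]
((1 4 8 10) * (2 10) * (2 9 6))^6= [0, 10, 6, 3, 1, 5, 9, 7, 4, 8, 2]= (1 10 2 6 9 8 4)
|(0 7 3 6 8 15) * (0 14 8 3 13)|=|(0 7 13)(3 6)(8 15 14)|=6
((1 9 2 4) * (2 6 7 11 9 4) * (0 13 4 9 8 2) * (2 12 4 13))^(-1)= (13)(0 2)(1 4 12 8 11 7 6 9)= [2, 4, 0, 3, 12, 5, 9, 6, 11, 1, 10, 7, 8, 13]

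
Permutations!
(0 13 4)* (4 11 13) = (0 4)(11 13) = [4, 1, 2, 3, 0, 5, 6, 7, 8, 9, 10, 13, 12, 11]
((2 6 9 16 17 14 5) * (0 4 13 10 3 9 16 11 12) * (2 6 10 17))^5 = (0 5 3 4 6 9 13 16 11 17 2 12 14 10) = [5, 1, 12, 4, 6, 3, 9, 7, 8, 13, 0, 17, 14, 16, 10, 15, 11, 2]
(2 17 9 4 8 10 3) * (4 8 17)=(2 4 17 9 8 10 3)=[0, 1, 4, 2, 17, 5, 6, 7, 10, 8, 3, 11, 12, 13, 14, 15, 16, 9]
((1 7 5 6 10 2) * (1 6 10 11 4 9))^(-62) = [0, 7, 6, 3, 9, 10, 11, 5, 8, 1, 2, 4] = (1 7 5 10 2 6 11 4 9)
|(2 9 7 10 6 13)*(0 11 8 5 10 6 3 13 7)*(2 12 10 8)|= |(0 11 2 9)(3 13 12 10)(5 8)(6 7)|= 4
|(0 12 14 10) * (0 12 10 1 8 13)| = |(0 10 12 14 1 8 13)| = 7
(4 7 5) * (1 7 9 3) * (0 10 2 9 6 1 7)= (0 10 2 9 3 7 5 4 6 1)= [10, 0, 9, 7, 6, 4, 1, 5, 8, 3, 2]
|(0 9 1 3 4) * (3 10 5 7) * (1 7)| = |(0 9 7 3 4)(1 10 5)| = 15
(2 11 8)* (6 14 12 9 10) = (2 11 8)(6 14 12 9 10) = [0, 1, 11, 3, 4, 5, 14, 7, 2, 10, 6, 8, 9, 13, 12]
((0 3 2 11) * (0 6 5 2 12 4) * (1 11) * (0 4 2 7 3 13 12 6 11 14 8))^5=(0 14 2 13 8 1 12)(3 6 5 7)=[14, 12, 13, 6, 4, 7, 5, 3, 1, 9, 10, 11, 0, 8, 2]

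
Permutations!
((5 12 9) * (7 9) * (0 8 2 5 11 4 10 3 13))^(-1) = [13, 1, 8, 10, 11, 2, 6, 12, 0, 7, 4, 9, 5, 3] = (0 13 3 10 4 11 9 7 12 5 2 8)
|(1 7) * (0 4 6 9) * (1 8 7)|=|(0 4 6 9)(7 8)|=4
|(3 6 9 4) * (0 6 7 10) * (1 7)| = 8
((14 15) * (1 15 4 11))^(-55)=(15)=[0, 1, 2, 3, 4, 5, 6, 7, 8, 9, 10, 11, 12, 13, 14, 15]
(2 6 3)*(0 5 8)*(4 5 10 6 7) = (0 10 6 3 2 7 4 5 8) = [10, 1, 7, 2, 5, 8, 3, 4, 0, 9, 6]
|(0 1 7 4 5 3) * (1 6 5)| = 12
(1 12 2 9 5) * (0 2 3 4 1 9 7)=(0 2 7)(1 12 3 4)(5 9)=[2, 12, 7, 4, 1, 9, 6, 0, 8, 5, 10, 11, 3]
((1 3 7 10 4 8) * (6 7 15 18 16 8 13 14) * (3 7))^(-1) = (1 8 16 18 15 3 6 14 13 4 10 7) = [0, 8, 2, 6, 10, 5, 14, 1, 16, 9, 7, 11, 12, 4, 13, 3, 18, 17, 15]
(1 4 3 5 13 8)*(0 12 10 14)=[12, 4, 2, 5, 3, 13, 6, 7, 1, 9, 14, 11, 10, 8, 0]=(0 12 10 14)(1 4 3 5 13 8)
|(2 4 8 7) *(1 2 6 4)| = |(1 2)(4 8 7 6)| = 4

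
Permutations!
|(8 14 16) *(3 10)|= |(3 10)(8 14 16)|= 6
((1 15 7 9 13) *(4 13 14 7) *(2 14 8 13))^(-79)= (1 4 14 9 13 15 2 7 8)= [0, 4, 7, 3, 14, 5, 6, 8, 1, 13, 10, 11, 12, 15, 9, 2]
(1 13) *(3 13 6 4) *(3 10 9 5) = [0, 6, 2, 13, 10, 3, 4, 7, 8, 5, 9, 11, 12, 1] = (1 6 4 10 9 5 3 13)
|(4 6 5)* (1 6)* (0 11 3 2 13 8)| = |(0 11 3 2 13 8)(1 6 5 4)| = 12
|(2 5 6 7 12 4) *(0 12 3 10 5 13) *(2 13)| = 20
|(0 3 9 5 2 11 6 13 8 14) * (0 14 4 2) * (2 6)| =|(14)(0 3 9 5)(2 11)(4 6 13 8)| =4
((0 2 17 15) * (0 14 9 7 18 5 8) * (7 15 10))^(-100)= (0 7)(2 18)(5 17)(8 10)(9 14 15)= [7, 1, 18, 3, 4, 17, 6, 0, 10, 14, 8, 11, 12, 13, 15, 9, 16, 5, 2]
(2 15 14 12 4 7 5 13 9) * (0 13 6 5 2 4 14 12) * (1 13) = (0 1 13 9 4 7 2 15 12 14)(5 6) = [1, 13, 15, 3, 7, 6, 5, 2, 8, 4, 10, 11, 14, 9, 0, 12]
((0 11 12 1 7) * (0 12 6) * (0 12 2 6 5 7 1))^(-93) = (0 6 7 11 12 2 5) = [6, 1, 5, 3, 4, 0, 7, 11, 8, 9, 10, 12, 2]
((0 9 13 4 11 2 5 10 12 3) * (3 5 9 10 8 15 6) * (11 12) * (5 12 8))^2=[11, 1, 13, 10, 15, 5, 0, 7, 6, 4, 2, 9, 12, 8, 14, 3]=(0 11 9 4 15 3 10 2 13 8 6)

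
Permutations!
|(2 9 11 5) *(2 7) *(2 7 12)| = |(2 9 11 5 12)| = 5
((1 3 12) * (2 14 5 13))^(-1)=(1 12 3)(2 13 5 14)=[0, 12, 13, 1, 4, 14, 6, 7, 8, 9, 10, 11, 3, 5, 2]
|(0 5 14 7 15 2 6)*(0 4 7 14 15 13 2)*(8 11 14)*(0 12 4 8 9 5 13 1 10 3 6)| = |(0 13 2)(1 10 3 6 8 11 14 9 5 15 12 4 7)| = 39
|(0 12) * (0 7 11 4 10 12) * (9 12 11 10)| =|(4 9 12 7 10 11)| =6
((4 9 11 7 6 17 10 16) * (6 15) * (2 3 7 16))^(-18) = [0, 1, 15, 6, 11, 5, 2, 17, 8, 16, 7, 4, 12, 13, 14, 10, 9, 3] = (2 15 10 7 17 3 6)(4 11)(9 16)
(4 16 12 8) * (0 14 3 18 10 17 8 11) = (0 14 3 18 10 17 8 4 16 12 11) = [14, 1, 2, 18, 16, 5, 6, 7, 4, 9, 17, 0, 11, 13, 3, 15, 12, 8, 10]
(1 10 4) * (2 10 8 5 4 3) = (1 8 5 4)(2 10 3) = [0, 8, 10, 2, 1, 4, 6, 7, 5, 9, 3]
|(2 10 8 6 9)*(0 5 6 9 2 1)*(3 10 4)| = |(0 5 6 2 4 3 10 8 9 1)| = 10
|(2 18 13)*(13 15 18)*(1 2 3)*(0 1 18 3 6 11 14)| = 21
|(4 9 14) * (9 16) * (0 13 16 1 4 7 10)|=|(0 13 16 9 14 7 10)(1 4)|=14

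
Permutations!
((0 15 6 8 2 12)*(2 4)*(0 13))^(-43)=(0 2 6 13 4 15 12 8)=[2, 1, 6, 3, 15, 5, 13, 7, 0, 9, 10, 11, 8, 4, 14, 12]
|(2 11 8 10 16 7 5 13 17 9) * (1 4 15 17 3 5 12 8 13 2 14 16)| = 55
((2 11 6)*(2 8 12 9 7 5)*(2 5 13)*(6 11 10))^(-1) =(2 13 7 9 12 8 6 10) =[0, 1, 13, 3, 4, 5, 10, 9, 6, 12, 2, 11, 8, 7]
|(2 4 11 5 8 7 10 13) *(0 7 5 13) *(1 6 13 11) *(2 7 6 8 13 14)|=11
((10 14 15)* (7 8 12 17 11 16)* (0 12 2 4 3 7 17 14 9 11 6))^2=[14, 1, 3, 8, 7, 5, 12, 2, 4, 16, 11, 17, 15, 13, 10, 9, 6, 0]=(0 14 10 11 17)(2 3 8 4 7)(6 12 15 9 16)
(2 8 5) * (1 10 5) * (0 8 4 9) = (0 8 1 10 5 2 4 9) = [8, 10, 4, 3, 9, 2, 6, 7, 1, 0, 5]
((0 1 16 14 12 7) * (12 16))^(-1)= (0 7 12 1)(14 16)= [7, 0, 2, 3, 4, 5, 6, 12, 8, 9, 10, 11, 1, 13, 16, 15, 14]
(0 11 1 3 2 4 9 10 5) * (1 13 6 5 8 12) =(0 11 13 6 5)(1 3 2 4 9 10 8 12) =[11, 3, 4, 2, 9, 0, 5, 7, 12, 10, 8, 13, 1, 6]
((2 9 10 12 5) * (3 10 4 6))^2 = [0, 1, 4, 12, 3, 9, 10, 7, 8, 6, 5, 11, 2] = (2 4 3 12)(5 9 6 10)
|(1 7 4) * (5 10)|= |(1 7 4)(5 10)|= 6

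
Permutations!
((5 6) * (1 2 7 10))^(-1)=(1 10 7 2)(5 6)=[0, 10, 1, 3, 4, 6, 5, 2, 8, 9, 7]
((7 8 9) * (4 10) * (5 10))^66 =(10) =[0, 1, 2, 3, 4, 5, 6, 7, 8, 9, 10]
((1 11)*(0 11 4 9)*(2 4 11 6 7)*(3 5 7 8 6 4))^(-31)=(0 9 4)(1 11)(2 3 5 7)(6 8)=[9, 11, 3, 5, 0, 7, 8, 2, 6, 4, 10, 1]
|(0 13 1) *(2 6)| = 6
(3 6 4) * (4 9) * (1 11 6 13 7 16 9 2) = (1 11 6 2)(3 13 7 16 9 4) = [0, 11, 1, 13, 3, 5, 2, 16, 8, 4, 10, 6, 12, 7, 14, 15, 9]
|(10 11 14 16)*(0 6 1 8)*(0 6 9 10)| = |(0 9 10 11 14 16)(1 8 6)| = 6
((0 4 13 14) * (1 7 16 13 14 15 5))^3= (1 13)(5 16)(7 15)= [0, 13, 2, 3, 4, 16, 6, 15, 8, 9, 10, 11, 12, 1, 14, 7, 5]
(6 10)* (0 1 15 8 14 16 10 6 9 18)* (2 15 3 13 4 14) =(0 1 3 13 4 14 16 10 9 18)(2 15 8) =[1, 3, 15, 13, 14, 5, 6, 7, 2, 18, 9, 11, 12, 4, 16, 8, 10, 17, 0]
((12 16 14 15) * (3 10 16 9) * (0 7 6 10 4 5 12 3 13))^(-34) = (0 14 12 6 3 13 16 5 7 15 9 10 4) = [14, 1, 2, 13, 0, 7, 3, 15, 8, 10, 4, 11, 6, 16, 12, 9, 5]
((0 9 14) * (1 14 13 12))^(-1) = (0 14 1 12 13 9) = [14, 12, 2, 3, 4, 5, 6, 7, 8, 0, 10, 11, 13, 9, 1]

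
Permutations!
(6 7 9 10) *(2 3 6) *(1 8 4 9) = (1 8 4 9 10 2 3 6 7) = [0, 8, 3, 6, 9, 5, 7, 1, 4, 10, 2]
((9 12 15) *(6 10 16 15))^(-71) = (6 10 16 15 9 12) = [0, 1, 2, 3, 4, 5, 10, 7, 8, 12, 16, 11, 6, 13, 14, 9, 15]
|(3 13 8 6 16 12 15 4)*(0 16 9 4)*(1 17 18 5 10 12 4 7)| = 16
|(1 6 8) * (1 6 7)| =2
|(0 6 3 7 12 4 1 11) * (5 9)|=|(0 6 3 7 12 4 1 11)(5 9)|=8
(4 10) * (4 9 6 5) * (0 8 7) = (0 8 7)(4 10 9 6 5) = [8, 1, 2, 3, 10, 4, 5, 0, 7, 6, 9]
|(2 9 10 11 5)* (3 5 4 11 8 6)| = |(2 9 10 8 6 3 5)(4 11)| = 14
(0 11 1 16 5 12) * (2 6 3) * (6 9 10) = (0 11 1 16 5 12)(2 9 10 6 3) = [11, 16, 9, 2, 4, 12, 3, 7, 8, 10, 6, 1, 0, 13, 14, 15, 5]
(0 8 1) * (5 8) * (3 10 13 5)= (0 3 10 13 5 8 1)= [3, 0, 2, 10, 4, 8, 6, 7, 1, 9, 13, 11, 12, 5]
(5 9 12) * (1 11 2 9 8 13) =(1 11 2 9 12 5 8 13) =[0, 11, 9, 3, 4, 8, 6, 7, 13, 12, 10, 2, 5, 1]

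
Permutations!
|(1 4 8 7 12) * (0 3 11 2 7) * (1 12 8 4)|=6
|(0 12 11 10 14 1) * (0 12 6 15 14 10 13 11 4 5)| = |(0 6 15 14 1 12 4 5)(11 13)| = 8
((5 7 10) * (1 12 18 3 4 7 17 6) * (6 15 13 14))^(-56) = [0, 15, 2, 6, 1, 3, 17, 12, 8, 9, 18, 11, 13, 10, 5, 7, 16, 4, 14] = (1 15 7 12 13 10 18 14 5 3 6 17 4)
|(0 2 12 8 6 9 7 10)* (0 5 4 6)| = |(0 2 12 8)(4 6 9 7 10 5)| = 12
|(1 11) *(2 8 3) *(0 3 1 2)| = 4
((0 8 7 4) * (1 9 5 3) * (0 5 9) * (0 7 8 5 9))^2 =(0 3 7 9 5 1 4) =[3, 4, 2, 7, 0, 1, 6, 9, 8, 5]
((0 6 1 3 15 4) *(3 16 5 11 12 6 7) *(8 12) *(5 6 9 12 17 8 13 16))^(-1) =(0 4 15 3 7)(1 6 16 13 11 5)(8 17)(9 12) =[4, 6, 2, 7, 15, 1, 16, 0, 17, 12, 10, 5, 9, 11, 14, 3, 13, 8]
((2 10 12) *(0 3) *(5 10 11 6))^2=(2 6 10)(5 12 11)=[0, 1, 6, 3, 4, 12, 10, 7, 8, 9, 2, 5, 11]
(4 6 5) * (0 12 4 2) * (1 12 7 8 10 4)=(0 7 8 10 4 6 5 2)(1 12)=[7, 12, 0, 3, 6, 2, 5, 8, 10, 9, 4, 11, 1]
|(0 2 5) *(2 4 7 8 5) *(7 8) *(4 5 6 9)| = 4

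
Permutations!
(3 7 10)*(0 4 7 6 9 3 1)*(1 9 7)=(0 4 1)(3 6 7 10 9)=[4, 0, 2, 6, 1, 5, 7, 10, 8, 3, 9]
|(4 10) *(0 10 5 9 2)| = 6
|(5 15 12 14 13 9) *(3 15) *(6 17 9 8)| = 10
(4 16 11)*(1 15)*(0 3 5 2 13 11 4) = (0 3 5 2 13 11)(1 15)(4 16) = [3, 15, 13, 5, 16, 2, 6, 7, 8, 9, 10, 0, 12, 11, 14, 1, 4]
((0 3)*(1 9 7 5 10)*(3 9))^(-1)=(0 3 1 10 5 7 9)=[3, 10, 2, 1, 4, 7, 6, 9, 8, 0, 5]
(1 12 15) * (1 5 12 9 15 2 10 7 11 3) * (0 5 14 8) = (0 5 12 2 10 7 11 3 1 9 15 14 8) = [5, 9, 10, 1, 4, 12, 6, 11, 0, 15, 7, 3, 2, 13, 8, 14]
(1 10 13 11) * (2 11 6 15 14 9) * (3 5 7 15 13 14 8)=[0, 10, 11, 5, 4, 7, 13, 15, 3, 2, 14, 1, 12, 6, 9, 8]=(1 10 14 9 2 11)(3 5 7 15 8)(6 13)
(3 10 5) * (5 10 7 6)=[0, 1, 2, 7, 4, 3, 5, 6, 8, 9, 10]=(10)(3 7 6 5)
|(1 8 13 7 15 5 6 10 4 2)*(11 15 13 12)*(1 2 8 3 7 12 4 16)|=|(1 3 7 13 12 11 15 5 6 10 16)(4 8)|=22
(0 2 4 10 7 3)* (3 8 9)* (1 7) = (0 2 4 10 1 7 8 9 3) = [2, 7, 4, 0, 10, 5, 6, 8, 9, 3, 1]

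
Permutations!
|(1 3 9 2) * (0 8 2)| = |(0 8 2 1 3 9)| = 6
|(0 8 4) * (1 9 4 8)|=4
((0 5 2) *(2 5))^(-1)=(5)(0 2)=[2, 1, 0, 3, 4, 5]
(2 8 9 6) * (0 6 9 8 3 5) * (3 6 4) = [4, 1, 6, 5, 3, 0, 2, 7, 8, 9] = (9)(0 4 3 5)(2 6)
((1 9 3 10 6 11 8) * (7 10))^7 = [0, 8, 2, 9, 4, 5, 10, 3, 11, 1, 7, 6] = (1 8 11 6 10 7 3 9)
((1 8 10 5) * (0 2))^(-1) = [2, 5, 0, 3, 4, 10, 6, 7, 1, 9, 8] = (0 2)(1 5 10 8)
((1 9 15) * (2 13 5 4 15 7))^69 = (1 5 7 15 13 9 4 2) = [0, 5, 1, 3, 2, 7, 6, 15, 8, 4, 10, 11, 12, 9, 14, 13]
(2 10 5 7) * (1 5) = [0, 5, 10, 3, 4, 7, 6, 2, 8, 9, 1] = (1 5 7 2 10)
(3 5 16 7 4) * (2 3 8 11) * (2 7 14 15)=(2 3 5 16 14 15)(4 8 11 7)=[0, 1, 3, 5, 8, 16, 6, 4, 11, 9, 10, 7, 12, 13, 15, 2, 14]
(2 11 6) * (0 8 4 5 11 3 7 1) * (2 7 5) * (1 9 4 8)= (0 1)(2 3 5 11 6 7 9 4)= [1, 0, 3, 5, 2, 11, 7, 9, 8, 4, 10, 6]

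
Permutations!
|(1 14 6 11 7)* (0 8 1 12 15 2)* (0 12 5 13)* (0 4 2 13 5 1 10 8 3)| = |(0 3)(1 14 6 11 7)(2 12 15 13 4)(8 10)| = 10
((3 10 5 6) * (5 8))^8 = (3 5 10 6 8) = [0, 1, 2, 5, 4, 10, 8, 7, 3, 9, 6]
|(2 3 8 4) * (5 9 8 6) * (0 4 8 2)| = 10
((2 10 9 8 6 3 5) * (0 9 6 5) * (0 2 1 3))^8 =(0 6 10 2 3 1 5 8 9) =[6, 5, 3, 1, 4, 8, 10, 7, 9, 0, 2]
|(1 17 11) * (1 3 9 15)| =6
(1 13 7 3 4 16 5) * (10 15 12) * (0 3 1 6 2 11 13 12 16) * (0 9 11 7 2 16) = (0 3 4 9 11 13 2 7 1 12 10 15)(5 6 16) = [3, 12, 7, 4, 9, 6, 16, 1, 8, 11, 15, 13, 10, 2, 14, 0, 5]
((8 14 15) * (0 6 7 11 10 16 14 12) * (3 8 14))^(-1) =(0 12 8 3 16 10 11 7 6)(14 15) =[12, 1, 2, 16, 4, 5, 0, 6, 3, 9, 11, 7, 8, 13, 15, 14, 10]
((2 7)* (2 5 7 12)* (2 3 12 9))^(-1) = [0, 1, 9, 12, 4, 7, 6, 5, 8, 2, 10, 11, 3] = (2 9)(3 12)(5 7)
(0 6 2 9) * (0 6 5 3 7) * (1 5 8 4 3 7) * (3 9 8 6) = (0 6 2 8 4 9 3 1 5 7) = [6, 5, 8, 1, 9, 7, 2, 0, 4, 3]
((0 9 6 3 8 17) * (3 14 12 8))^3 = (0 14 17 6 8 9 12) = [14, 1, 2, 3, 4, 5, 8, 7, 9, 12, 10, 11, 0, 13, 17, 15, 16, 6]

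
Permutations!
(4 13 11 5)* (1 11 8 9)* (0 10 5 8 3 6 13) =(0 10 5 4)(1 11 8 9)(3 6 13) =[10, 11, 2, 6, 0, 4, 13, 7, 9, 1, 5, 8, 12, 3]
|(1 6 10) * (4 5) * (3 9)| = 6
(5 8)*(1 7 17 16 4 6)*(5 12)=(1 7 17 16 4 6)(5 8 12)=[0, 7, 2, 3, 6, 8, 1, 17, 12, 9, 10, 11, 5, 13, 14, 15, 4, 16]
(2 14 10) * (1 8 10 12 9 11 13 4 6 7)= (1 8 10 2 14 12 9 11 13 4 6 7)= [0, 8, 14, 3, 6, 5, 7, 1, 10, 11, 2, 13, 9, 4, 12]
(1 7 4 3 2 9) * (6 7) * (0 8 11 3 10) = (0 8 11 3 2 9 1 6 7 4 10) = [8, 6, 9, 2, 10, 5, 7, 4, 11, 1, 0, 3]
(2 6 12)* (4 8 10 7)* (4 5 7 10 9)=[0, 1, 6, 3, 8, 7, 12, 5, 9, 4, 10, 11, 2]=(2 6 12)(4 8 9)(5 7)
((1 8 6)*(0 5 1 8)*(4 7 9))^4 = (0 5 1)(4 7 9) = [5, 0, 2, 3, 7, 1, 6, 9, 8, 4]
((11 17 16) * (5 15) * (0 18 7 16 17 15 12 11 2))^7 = (0 7 2 18 16)(5 15 11 12) = [7, 1, 18, 3, 4, 15, 6, 2, 8, 9, 10, 12, 5, 13, 14, 11, 0, 17, 16]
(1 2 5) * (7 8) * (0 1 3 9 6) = [1, 2, 5, 9, 4, 3, 0, 8, 7, 6] = (0 1 2 5 3 9 6)(7 8)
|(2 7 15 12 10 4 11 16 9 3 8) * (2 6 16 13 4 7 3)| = 12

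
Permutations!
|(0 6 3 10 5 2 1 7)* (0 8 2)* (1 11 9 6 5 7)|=|(0 5)(2 11 9 6 3 10 7 8)|=8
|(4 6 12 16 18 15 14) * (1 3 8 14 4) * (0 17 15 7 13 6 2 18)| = 44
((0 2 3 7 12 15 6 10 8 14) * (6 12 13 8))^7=(6 10)(12 15)=[0, 1, 2, 3, 4, 5, 10, 7, 8, 9, 6, 11, 15, 13, 14, 12]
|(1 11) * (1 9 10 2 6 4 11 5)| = |(1 5)(2 6 4 11 9 10)| = 6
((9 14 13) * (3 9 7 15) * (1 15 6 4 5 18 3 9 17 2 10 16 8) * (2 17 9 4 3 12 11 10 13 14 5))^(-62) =(1 4 13 6 9 18 11 16)(2 7 3 5 12 10 8 15) =[0, 4, 7, 5, 13, 12, 9, 3, 15, 18, 8, 16, 10, 6, 14, 2, 1, 17, 11]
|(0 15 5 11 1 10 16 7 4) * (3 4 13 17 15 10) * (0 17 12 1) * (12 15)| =40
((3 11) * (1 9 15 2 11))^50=(1 15 11)(2 3 9)=[0, 15, 3, 9, 4, 5, 6, 7, 8, 2, 10, 1, 12, 13, 14, 11]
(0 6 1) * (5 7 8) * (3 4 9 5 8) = (0 6 1)(3 4 9 5 7) = [6, 0, 2, 4, 9, 7, 1, 3, 8, 5]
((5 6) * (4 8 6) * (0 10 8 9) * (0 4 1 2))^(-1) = [2, 5, 1, 3, 9, 6, 8, 7, 10, 4, 0] = (0 2 1 5 6 8 10)(4 9)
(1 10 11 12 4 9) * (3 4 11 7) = (1 10 7 3 4 9)(11 12) = [0, 10, 2, 4, 9, 5, 6, 3, 8, 1, 7, 12, 11]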